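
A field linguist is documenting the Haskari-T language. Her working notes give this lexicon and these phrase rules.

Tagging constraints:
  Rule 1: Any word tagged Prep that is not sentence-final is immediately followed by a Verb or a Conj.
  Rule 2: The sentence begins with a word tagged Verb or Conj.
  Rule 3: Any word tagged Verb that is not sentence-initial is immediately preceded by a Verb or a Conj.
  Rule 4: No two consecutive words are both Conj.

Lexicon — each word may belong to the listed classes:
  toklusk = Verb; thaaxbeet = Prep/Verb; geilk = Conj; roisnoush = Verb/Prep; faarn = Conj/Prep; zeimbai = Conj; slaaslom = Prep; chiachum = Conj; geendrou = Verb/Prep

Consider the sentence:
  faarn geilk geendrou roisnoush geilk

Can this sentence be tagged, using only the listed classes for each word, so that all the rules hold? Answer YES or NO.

NO

Candidates per position — 1:faarn {Conj,Prep}; 2:geilk {Conj}; 3:geendrou {Verb,Prep}; 4:roisnoush {Verb,Prep}; 5:geilk {Conj}.
Every candidate sequence violates at least one rule; no consistent tagging exists.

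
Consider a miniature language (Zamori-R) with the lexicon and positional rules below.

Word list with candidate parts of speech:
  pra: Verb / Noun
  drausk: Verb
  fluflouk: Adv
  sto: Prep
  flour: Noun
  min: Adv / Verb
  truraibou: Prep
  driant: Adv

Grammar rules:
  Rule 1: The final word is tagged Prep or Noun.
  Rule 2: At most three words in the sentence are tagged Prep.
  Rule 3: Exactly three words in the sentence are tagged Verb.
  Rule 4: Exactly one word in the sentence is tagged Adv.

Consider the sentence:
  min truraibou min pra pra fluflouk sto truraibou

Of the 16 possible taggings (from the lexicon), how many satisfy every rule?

Candidates per position — 1:min {Adv,Verb}; 2:truraibou {Prep}; 3:min {Adv,Verb}; 4:pra {Verb,Noun}; 5:pra {Verb,Noun}; 6:fluflouk {Adv}; 7:sto {Prep}; 8:truraibou {Prep}.
There are 16 candidate sequences in total.
The sequences that satisfy every rule: Verb Prep Verb Verb Noun Adv Prep Prep; Verb Prep Verb Noun Verb Adv Prep Prep.
Count = 2.

2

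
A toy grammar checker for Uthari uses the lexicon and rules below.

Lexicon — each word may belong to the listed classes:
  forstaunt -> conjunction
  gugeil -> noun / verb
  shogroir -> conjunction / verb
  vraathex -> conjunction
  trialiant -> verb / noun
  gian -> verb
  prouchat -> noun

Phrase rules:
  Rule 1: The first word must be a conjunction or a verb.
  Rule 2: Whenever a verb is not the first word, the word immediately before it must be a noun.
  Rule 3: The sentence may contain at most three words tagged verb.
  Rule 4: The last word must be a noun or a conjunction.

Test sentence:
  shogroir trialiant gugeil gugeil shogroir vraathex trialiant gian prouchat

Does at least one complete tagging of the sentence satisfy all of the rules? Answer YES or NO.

Candidates per position — 1:shogroir {conjunction,verb}; 2:trialiant {verb,noun}; 3:gugeil {noun,verb}; 4:gugeil {noun,verb}; 5:shogroir {conjunction,verb}; 6:vraathex {conjunction}; 7:trialiant {verb,noun}; 8:gian {verb}; 9:prouchat {noun}.
One satisfying assignment: conjunction noun verb noun verb conjunction noun verb noun.
Check: rule 1 ✓; rule 2 ✓; rule 3 ✓; rule 4 ✓.

YES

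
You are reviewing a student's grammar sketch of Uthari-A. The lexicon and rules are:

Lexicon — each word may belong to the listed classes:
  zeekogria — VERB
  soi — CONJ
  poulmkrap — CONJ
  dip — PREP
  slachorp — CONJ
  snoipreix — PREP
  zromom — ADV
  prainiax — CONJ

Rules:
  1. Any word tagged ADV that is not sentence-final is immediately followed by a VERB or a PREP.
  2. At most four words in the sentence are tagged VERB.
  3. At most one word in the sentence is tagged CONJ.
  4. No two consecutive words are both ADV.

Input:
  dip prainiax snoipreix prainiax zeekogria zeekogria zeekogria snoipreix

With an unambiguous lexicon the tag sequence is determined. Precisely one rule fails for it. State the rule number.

Fixed tagging: PREP CONJ PREP CONJ VERB VERB VERB PREP.
Checking each rule: R1 ok, R2 ok, R3 fails, R4 ok.
Only rule 3 fails.

3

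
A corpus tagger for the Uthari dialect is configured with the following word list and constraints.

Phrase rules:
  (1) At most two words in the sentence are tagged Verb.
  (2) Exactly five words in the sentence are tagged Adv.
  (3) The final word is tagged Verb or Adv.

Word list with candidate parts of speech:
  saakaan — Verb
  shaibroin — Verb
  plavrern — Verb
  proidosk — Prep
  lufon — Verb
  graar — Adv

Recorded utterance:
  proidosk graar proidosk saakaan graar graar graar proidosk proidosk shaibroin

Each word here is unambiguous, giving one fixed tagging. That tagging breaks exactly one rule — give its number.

Fixed tagging: Prep Adv Prep Verb Adv Adv Adv Prep Prep Verb.
Rule check: R1 ok, R2 fails, R3 ok.
Only rule 2 fails.

2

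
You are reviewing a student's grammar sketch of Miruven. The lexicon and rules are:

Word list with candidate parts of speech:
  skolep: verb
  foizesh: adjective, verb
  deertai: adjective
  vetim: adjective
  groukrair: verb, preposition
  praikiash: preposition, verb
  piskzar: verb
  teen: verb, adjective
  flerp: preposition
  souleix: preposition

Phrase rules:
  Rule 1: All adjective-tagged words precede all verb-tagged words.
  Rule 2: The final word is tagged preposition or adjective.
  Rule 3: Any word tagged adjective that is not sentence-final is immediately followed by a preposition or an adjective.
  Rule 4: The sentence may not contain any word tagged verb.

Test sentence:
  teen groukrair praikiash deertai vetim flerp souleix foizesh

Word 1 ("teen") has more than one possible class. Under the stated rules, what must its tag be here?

Candidates per position — 1:teen {verb,adjective}; 2:groukrair {verb,preposition}; 3:praikiash {preposition,verb}; 4:deertai {adjective}; 5:vetim {adjective}; 6:flerp {preposition}; 7:souleix {preposition}; 8:foizesh {adjective,verb}.
Position 1: verb is ruled out by rule 1; that leaves adjective.
Position 2: verb is ruled out by rule 1; that leaves preposition.
Position 3: verb is ruled out by rule 1; that leaves preposition.
Position 8: verb is ruled out by rule 2; that leaves adjective.
That leaves exactly one tagging: adjective preposition preposition adjective adjective preposition preposition adjective.
Check: rule 1 ✓; rule 2 ✓; rule 3 ✓; rule 4 ✓.

adjective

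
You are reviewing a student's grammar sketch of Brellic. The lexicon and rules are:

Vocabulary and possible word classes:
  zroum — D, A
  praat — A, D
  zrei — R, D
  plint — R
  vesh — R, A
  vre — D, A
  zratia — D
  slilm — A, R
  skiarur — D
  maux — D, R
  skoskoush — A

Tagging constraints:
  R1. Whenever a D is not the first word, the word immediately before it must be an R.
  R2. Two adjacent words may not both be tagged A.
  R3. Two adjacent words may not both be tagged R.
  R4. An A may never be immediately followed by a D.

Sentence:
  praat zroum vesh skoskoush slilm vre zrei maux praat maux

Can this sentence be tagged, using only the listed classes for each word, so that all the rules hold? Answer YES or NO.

YES

Candidates per position — 1:praat {A,D}; 2:zroum {D,A}; 3:vesh {R,A}; 4:skoskoush {A}; 5:slilm {A,R}; 6:vre {D,A}; 7:zrei {R,D}; 8:maux {D,R}; 9:praat {A,D}; 10:maux {D,R}.
One satisfying assignment: D A R A R A R D A R.
Checking: rule 1 ✓; rule 2 ✓; rule 3 ✓; rule 4 ✓.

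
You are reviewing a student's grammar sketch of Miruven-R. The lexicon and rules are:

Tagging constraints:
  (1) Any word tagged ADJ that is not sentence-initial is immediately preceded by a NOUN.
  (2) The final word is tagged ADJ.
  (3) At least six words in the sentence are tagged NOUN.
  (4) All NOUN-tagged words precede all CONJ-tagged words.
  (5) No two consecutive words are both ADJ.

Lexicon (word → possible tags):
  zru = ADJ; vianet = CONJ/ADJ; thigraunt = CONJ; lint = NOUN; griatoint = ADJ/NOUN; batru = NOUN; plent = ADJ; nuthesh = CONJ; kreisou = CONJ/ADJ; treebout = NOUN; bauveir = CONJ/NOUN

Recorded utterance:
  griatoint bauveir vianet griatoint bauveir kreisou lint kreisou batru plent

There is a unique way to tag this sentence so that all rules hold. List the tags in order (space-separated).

Candidates per position — 1:griatoint {ADJ,NOUN}; 2:bauveir {CONJ,NOUN}; 3:vianet {CONJ,ADJ}; 4:griatoint {ADJ,NOUN}; 5:bauveir {CONJ,NOUN}; 6:kreisou {CONJ,ADJ}; 7:lint {NOUN}; 8:kreisou {CONJ,ADJ}; 9:batru {NOUN}; 10:plent {ADJ}.
Position 1: tagging it ADJ would leave rule 3 unsatisfiable, so it must be NOUN.
Position 2: tagging it CONJ would leave rule 3 unsatisfiable, so it must be NOUN.
Position 3: tagging it CONJ would leave rule 4 unsatisfiable, so it must be ADJ.
Position 4: tagging it ADJ would leave rule 1 unsatisfiable, so it must be NOUN.
Position 5: tagging it CONJ would leave rule 3 unsatisfiable, so it must be NOUN.
Position 6: tagging it CONJ would leave rule 4 unsatisfiable, so it must be ADJ.
Position 8: tagging it CONJ would leave rule 4 unsatisfiable, so it must be ADJ.
So the tagging must be: NOUN NOUN ADJ NOUN NOUN ADJ NOUN ADJ NOUN ADJ.
Check: rule 1 ok; rule 2 ok; rule 3 ok; rule 4 ok; rule 5 ok.

NOUN NOUN ADJ NOUN NOUN ADJ NOUN ADJ NOUN ADJ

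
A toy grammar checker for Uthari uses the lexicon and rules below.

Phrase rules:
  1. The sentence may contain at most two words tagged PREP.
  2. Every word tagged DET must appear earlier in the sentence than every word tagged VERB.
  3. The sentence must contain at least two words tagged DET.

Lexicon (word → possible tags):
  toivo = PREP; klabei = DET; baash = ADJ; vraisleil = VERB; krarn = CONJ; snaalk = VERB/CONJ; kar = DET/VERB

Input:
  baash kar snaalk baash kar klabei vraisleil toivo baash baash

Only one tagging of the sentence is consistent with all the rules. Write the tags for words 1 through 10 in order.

Candidates per position — 1:baash {ADJ}; 2:kar {DET,VERB}; 3:snaalk {VERB,CONJ}; 4:baash {ADJ}; 5:kar {DET,VERB}; 6:klabei {DET}; 7:vraisleil {VERB}; 8:toivo {PREP}; 9:baash {ADJ}; 10:baash {ADJ}.
Position 2: VERB is ruled out by rule 2; that leaves DET.
Position 3: VERB is ruled out by rule 2; that leaves CONJ.
Position 5: VERB is ruled out by rule 2; that leaves DET.
The unique satisfying tagging is: ADJ DET CONJ ADJ DET DET VERB PREP ADJ ADJ.
Checking: rule 1 ok; rule 2 ok; rule 3 ok.

ADJ DET CONJ ADJ DET DET VERB PREP ADJ ADJ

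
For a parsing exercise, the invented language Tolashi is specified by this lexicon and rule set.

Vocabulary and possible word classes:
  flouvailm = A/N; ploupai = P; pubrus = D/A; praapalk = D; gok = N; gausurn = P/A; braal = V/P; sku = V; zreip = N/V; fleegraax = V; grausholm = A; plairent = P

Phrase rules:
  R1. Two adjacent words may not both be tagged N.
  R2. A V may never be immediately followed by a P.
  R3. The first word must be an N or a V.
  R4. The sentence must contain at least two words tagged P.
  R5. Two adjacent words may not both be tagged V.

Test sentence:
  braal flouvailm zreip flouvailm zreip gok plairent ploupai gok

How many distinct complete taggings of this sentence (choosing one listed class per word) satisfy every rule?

Candidates per position — 1:braal {V,P}; 2:flouvailm {A,N}; 3:zreip {N,V}; 4:flouvailm {A,N}; 5:zreip {N,V}; 6:gok {N}; 7:plairent {P}; 8:ploupai {P}; 9:gok {N}.
There are 32 candidate sequences in total.
The sequences that satisfy every rule: V A N A V N P P N; V A V A V N P P N; V A V N V N P P N; V N V A V N P P N; V N V N V N P P N.
Count = 5.

5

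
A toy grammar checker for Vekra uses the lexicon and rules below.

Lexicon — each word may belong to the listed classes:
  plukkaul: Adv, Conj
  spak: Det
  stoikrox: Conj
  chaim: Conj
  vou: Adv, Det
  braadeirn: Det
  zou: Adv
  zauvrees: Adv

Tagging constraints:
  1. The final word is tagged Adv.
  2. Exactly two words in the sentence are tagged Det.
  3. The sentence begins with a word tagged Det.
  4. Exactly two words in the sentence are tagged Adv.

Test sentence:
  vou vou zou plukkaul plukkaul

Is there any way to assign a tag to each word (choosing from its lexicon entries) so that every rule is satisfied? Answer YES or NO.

Candidates per position — 1:vou {Adv,Det}; 2:vou {Adv,Det}; 3:zou {Adv}; 4:plukkaul {Adv,Conj}; 5:plukkaul {Adv,Conj}.
One satisfying assignment: Det Det Adv Conj Adv.
Verifying each rule — rule 1 holds; rule 2 holds; rule 3 holds; rule 4 holds.

YES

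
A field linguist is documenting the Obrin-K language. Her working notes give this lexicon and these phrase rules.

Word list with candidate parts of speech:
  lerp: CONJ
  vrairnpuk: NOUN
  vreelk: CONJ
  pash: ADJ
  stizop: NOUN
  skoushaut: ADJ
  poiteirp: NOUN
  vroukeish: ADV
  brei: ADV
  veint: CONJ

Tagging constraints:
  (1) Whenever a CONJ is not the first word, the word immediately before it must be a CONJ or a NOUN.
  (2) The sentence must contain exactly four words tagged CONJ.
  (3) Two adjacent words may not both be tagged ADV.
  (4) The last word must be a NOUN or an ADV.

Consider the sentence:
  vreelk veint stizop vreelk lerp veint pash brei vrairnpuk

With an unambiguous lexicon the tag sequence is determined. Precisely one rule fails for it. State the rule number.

2

Fixed tagging: CONJ CONJ NOUN CONJ CONJ CONJ ADJ ADV NOUN.
Applying the rules: R1 holds, R2 violated, R3 holds, R4 holds.
Only rule 2 fails.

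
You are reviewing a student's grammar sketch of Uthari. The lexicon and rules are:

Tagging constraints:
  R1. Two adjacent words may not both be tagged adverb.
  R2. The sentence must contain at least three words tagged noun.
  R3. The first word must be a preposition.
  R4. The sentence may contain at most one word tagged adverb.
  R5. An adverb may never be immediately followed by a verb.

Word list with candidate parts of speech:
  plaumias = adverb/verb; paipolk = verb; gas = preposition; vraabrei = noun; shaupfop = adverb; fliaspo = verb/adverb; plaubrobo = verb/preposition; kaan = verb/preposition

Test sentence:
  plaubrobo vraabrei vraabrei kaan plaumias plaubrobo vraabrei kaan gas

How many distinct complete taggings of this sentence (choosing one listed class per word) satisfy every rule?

12

Candidates per position — 1:plaubrobo {verb,preposition}; 2:vraabrei {noun}; 3:vraabrei {noun}; 4:kaan {verb,preposition}; 5:plaumias {adverb,verb}; 6:plaubrobo {verb,preposition}; 7:vraabrei {noun}; 8:kaan {verb,preposition}; 9:gas {preposition}.
There are 32 candidate sequences in total.
Checking each against the rules leaves 12 sequences.
Count = 12.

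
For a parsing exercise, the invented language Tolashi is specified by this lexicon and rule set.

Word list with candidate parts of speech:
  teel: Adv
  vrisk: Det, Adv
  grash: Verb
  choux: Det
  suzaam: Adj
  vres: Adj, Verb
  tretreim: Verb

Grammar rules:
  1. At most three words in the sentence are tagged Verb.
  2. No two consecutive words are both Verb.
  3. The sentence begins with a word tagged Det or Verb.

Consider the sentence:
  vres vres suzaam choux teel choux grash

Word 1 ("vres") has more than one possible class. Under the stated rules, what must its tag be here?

Candidates per position — 1:vres {Adj,Verb}; 2:vres {Adj,Verb}; 3:suzaam {Adj}; 4:choux {Det}; 5:teel {Adv}; 6:choux {Det}; 7:grash {Verb}.
Position 1: Adj is ruled out by rule 3; that leaves Verb.
Position 2: Verb is ruled out by rule 2; that leaves Adj.
That leaves exactly one tagging: Verb Adj Adj Det Adv Det Verb.
Rule-by-rule: rule 1 satisfied; rule 2 satisfied; rule 3 satisfied.

Verb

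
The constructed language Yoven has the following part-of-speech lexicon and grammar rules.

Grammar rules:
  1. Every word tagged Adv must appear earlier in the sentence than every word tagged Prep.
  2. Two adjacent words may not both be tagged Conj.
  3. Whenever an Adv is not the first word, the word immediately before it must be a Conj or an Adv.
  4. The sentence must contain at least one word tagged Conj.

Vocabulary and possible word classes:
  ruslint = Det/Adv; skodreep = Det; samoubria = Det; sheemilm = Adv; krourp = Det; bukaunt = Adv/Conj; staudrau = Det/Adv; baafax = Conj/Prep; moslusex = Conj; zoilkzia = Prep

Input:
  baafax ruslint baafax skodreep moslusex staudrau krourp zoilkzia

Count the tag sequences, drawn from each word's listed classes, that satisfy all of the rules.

Candidates per position — 1:baafax {Conj,Prep}; 2:ruslint {Det,Adv}; 3:baafax {Conj,Prep}; 4:skodreep {Det}; 5:moslusex {Conj}; 6:staudrau {Det,Adv}; 7:krourp {Det}; 8:zoilkzia {Prep}.
There are 16 candidate sequences in total.
Checking each against the rules leaves 8 sequences.
Count = 8.

8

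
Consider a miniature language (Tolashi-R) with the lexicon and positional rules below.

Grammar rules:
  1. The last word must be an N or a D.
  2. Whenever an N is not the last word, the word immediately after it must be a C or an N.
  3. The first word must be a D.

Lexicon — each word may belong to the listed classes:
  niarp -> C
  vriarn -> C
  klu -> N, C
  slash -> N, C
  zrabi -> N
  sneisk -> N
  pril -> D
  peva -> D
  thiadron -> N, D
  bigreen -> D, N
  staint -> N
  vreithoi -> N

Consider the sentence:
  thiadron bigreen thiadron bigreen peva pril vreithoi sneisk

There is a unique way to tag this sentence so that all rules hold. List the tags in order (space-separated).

D D D D D D N N

Candidates per position — 1:thiadron {N,D}; 2:bigreen {D,N}; 3:thiadron {N,D}; 4:bigreen {D,N}; 5:peva {D}; 6:pril {D}; 7:vreithoi {N}; 8:sneisk {N}.
Position 1: tagging it N would leave rule 2 unsatisfiable, so it must be D.
Position 2: tagging it N would leave rule 2 unsatisfiable, so it must be D.
Position 3: tagging it N would leave rule 2 unsatisfiable, so it must be D.
Position 4: tagging it N would leave rule 2 unsatisfiable, so it must be D.
The unique satisfying tagging is: D D D D D D N N.
Rule-by-rule: rule 1 holds; rule 2 holds; rule 3 holds.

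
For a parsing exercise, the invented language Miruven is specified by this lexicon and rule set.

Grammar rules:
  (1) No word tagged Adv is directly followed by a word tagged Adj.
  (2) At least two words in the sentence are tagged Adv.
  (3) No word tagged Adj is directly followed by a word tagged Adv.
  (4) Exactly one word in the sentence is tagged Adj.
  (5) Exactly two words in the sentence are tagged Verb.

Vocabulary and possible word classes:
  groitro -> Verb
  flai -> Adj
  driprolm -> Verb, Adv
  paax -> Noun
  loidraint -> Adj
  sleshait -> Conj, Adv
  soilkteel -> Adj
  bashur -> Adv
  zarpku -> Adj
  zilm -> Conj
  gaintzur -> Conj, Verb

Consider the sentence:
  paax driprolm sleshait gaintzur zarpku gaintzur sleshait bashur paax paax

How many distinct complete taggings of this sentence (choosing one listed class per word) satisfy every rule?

10

Candidates per position — 1:paax {Noun}; 2:driprolm {Verb,Adv}; 3:sleshait {Conj,Adv}; 4:gaintzur {Conj,Verb}; 5:zarpku {Adj}; 6:gaintzur {Conj,Verb}; 7:sleshait {Conj,Adv}; 8:bashur {Adv}; 9:paax {Noun}; 10:paax {Noun}.
There are 32 candidate sequences in total.
Checking each against the rules leaves 10 sequences.
Count = 10.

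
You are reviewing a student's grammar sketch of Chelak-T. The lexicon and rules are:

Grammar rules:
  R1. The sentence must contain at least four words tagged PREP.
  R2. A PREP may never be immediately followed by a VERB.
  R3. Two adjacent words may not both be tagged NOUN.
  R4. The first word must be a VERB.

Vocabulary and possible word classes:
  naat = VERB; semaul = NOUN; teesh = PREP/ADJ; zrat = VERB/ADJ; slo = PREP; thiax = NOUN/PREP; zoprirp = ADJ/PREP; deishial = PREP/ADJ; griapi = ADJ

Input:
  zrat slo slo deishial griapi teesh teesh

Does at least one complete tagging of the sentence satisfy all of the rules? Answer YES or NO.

Candidates per position — 1:zrat {VERB,ADJ}; 2:slo {PREP}; 3:slo {PREP}; 4:deishial {PREP,ADJ}; 5:griapi {ADJ}; 6:teesh {PREP,ADJ}; 7:teesh {PREP,ADJ}.
One satisfying assignment: VERB PREP PREP PREP ADJ PREP ADJ.
Check: rule 1 satisfied; rule 2 satisfied; rule 3 satisfied; rule 4 satisfied.

YES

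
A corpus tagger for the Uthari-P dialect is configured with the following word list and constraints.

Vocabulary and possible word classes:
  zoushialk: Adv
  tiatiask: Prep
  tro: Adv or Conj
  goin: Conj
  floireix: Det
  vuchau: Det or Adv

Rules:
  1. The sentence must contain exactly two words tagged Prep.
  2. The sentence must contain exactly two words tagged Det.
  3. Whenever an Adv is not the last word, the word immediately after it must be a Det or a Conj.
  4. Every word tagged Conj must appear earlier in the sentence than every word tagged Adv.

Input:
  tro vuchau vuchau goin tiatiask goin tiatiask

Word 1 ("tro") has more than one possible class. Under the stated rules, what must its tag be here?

Candidates per position — 1:tro {Adv,Conj}; 2:vuchau {Det,Adv}; 3:vuchau {Det,Adv}; 4:goin {Conj}; 5:tiatiask {Prep}; 6:goin {Conj}; 7:tiatiask {Prep}.
Word 1 cannot be Adv — rule 4 would then fail for every completion. It is Conj.
Word 2 cannot be Adv — rule 2 would then fail for every completion. It is Det.
Word 3 cannot be Adv — rule 2 would then fail for every completion. It is Det.
That leaves exactly one tagging: Conj Det Det Conj Prep Conj Prep.
Rule-by-rule: rule 1 satisfied; rule 2 satisfied; rule 3 satisfied; rule 4 satisfied.

Conj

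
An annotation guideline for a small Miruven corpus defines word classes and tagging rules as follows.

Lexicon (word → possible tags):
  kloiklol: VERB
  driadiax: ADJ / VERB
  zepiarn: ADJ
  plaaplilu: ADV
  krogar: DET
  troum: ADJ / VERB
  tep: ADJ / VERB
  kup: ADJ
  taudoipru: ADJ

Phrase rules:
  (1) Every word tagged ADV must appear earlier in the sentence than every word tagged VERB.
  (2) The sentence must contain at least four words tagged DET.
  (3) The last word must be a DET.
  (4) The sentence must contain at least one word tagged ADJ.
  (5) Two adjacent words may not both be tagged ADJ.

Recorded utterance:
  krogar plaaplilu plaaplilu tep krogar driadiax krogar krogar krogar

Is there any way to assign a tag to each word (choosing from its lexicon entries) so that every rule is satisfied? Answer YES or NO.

Candidates per position — 1:krogar {DET}; 2:plaaplilu {ADV}; 3:plaaplilu {ADV}; 4:tep {ADJ,VERB}; 5:krogar {DET}; 6:driadiax {ADJ,VERB}; 7:krogar {DET}; 8:krogar {DET}; 9:krogar {DET}.
One satisfying assignment: DET ADV ADV ADJ DET ADJ DET DET DET.
Rule-by-rule: rule 1 ok; rule 2 ok; rule 3 ok; rule 4 ok; rule 5 ok.

YES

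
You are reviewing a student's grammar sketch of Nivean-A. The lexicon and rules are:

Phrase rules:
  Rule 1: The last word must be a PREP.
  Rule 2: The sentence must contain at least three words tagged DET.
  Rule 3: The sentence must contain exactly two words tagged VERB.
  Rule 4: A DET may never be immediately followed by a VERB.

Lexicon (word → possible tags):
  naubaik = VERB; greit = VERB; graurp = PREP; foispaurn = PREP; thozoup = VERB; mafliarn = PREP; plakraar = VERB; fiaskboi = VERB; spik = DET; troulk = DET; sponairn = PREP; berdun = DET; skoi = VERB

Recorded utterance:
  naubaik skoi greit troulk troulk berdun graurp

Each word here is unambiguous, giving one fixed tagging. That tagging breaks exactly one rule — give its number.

Fixed tagging: VERB VERB VERB DET DET DET PREP.
Applying the rules: R1 ✓, R2 ✓, R3 ✗, R4 ✓.
Only rule 3 fails.

3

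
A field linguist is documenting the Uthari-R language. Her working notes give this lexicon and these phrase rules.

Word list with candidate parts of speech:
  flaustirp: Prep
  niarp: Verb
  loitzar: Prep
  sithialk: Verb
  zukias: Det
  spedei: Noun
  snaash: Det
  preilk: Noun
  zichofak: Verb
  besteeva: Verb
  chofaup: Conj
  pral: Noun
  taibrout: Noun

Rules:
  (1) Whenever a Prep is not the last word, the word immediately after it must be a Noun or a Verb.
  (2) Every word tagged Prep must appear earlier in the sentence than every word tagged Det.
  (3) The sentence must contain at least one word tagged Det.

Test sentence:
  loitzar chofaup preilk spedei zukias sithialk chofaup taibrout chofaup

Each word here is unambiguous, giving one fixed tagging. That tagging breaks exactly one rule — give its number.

1

Fixed tagging: Prep Conj Noun Noun Det Verb Conj Noun Conj.
Applying the rules: R1 fails, R2 ok, R3 ok.
Only rule 1 fails.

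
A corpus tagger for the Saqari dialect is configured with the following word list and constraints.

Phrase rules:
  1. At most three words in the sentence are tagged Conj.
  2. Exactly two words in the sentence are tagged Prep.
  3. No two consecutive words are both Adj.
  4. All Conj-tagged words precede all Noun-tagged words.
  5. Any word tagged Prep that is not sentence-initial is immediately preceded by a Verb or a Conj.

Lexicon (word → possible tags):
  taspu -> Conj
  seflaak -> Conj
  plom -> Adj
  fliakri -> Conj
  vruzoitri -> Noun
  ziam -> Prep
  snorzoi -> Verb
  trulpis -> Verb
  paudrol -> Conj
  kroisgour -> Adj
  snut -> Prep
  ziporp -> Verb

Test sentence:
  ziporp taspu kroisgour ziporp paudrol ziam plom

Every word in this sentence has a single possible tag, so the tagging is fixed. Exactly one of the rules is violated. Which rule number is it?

2

Fixed tagging: Verb Conj Adj Verb Conj Prep Adj.
Rule check: R1 ✓, R2 ✗, R3 ✓, R4 ✓, R5 ✓.
Only rule 2 fails.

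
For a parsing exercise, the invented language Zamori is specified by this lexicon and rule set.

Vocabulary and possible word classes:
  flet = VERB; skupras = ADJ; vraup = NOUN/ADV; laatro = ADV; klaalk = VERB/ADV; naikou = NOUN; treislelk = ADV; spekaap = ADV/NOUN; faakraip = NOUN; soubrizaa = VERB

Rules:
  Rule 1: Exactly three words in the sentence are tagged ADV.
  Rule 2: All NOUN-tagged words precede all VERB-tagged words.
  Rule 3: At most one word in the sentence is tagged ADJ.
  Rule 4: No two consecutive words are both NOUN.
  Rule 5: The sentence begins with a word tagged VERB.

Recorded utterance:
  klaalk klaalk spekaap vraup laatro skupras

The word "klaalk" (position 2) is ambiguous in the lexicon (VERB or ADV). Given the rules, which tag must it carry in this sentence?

VERB

Candidates per position — 1:klaalk {VERB,ADV}; 2:klaalk {VERB,ADV}; 3:spekaap {ADV,NOUN}; 4:vraup {NOUN,ADV}; 5:laatro {ADV}; 6:skupras {ADJ}.
At position 1, choosing ADV makes rule 5 impossible to satisfy; hence VERB.
At position 3, choosing NOUN makes rule 2 impossible to satisfy; hence ADV.
At position 4, choosing NOUN makes rule 2 impossible to satisfy; hence ADV.
At position 2, choosing ADV makes rule 1 impossible to satisfy; hence VERB.
The only consistent sequence is: VERB VERB ADV ADV ADV ADJ.
Rule-by-rule: rule 1 ok; rule 2 ok; rule 3 ok; rule 4 ok; rule 5 ok.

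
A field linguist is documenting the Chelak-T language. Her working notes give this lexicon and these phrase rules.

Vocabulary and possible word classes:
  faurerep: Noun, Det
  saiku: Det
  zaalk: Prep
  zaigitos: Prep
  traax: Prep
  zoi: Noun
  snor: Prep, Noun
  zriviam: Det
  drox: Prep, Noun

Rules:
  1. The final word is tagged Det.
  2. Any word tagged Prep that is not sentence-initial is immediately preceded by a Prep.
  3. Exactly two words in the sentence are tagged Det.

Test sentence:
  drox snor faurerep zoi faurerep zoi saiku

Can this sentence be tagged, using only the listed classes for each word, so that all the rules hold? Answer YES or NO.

Candidates per position — 1:drox {Prep,Noun}; 2:snor {Prep,Noun}; 3:faurerep {Noun,Det}; 4:zoi {Noun}; 5:faurerep {Noun,Det}; 6:zoi {Noun}; 7:saiku {Det}.
One satisfying assignment: Prep Noun Noun Noun Det Noun Det.
Verifying each rule — rule 1 holds; rule 2 holds; rule 3 holds.

YES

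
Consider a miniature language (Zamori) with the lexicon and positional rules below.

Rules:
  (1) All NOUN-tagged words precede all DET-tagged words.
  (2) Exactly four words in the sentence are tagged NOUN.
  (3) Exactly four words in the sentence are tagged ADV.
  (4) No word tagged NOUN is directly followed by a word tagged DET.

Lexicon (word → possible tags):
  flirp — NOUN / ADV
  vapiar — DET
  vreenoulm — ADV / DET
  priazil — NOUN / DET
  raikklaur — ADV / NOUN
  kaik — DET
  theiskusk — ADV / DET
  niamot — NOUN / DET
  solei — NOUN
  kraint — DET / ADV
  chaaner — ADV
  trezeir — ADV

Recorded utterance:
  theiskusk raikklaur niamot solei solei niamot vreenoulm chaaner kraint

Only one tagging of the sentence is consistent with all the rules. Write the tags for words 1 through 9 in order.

Candidates per position — 1:theiskusk {ADV,DET}; 2:raikklaur {ADV,NOUN}; 3:niamot {NOUN,DET}; 4:solei {NOUN}; 5:solei {NOUN}; 6:niamot {NOUN,DET}; 7:vreenoulm {ADV,DET}; 8:chaaner {ADV}; 9:kraint {DET,ADV}.
Position 1: tagging it DET would leave rule 1 unsatisfiable, so it must be ADV.
Position 3: tagging it DET would leave rule 1 unsatisfiable, so it must be NOUN.
Position 6: tagging it DET would leave rule 4 unsatisfiable, so it must be NOUN.
Position 7: tagging it DET would leave rule 4 unsatisfiable, so it must be ADV.
Position 2: tagging it NOUN would leave rule 2 unsatisfiable, so it must be ADV.
Position 9: tagging it ADV would leave rule 3 unsatisfiable, so it must be DET.
That leaves exactly one tagging: ADV ADV NOUN NOUN NOUN NOUN ADV ADV DET.
Check: rule 1 ✓; rule 2 ✓; rule 3 ✓; rule 4 ✓.

ADV ADV NOUN NOUN NOUN NOUN ADV ADV DET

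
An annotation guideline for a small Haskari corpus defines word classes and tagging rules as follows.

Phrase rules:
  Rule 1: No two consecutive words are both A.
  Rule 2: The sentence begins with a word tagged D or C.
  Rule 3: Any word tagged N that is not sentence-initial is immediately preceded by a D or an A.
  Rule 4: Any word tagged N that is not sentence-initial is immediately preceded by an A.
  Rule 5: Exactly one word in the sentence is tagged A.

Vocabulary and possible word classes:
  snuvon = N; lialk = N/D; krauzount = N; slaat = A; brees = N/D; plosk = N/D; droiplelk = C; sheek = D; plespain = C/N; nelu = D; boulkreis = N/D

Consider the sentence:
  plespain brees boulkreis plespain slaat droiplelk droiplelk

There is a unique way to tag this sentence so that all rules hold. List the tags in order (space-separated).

C D D C A C C

Candidates per position — 1:plespain {C,N}; 2:brees {N,D}; 3:boulkreis {N,D}; 4:plespain {C,N}; 5:slaat {A}; 6:droiplelk {C}; 7:droiplelk {C}.
Position 1: N is ruled out by rule 2; that leaves C.
Position 2: N is ruled out by rule 3; that leaves D.
Position 3: N is ruled out by rule 4; that leaves D.
Position 4: N is ruled out by rule 4; that leaves C.
That leaves exactly one tagging: C D D C A C C.
Verifying each rule — rule 1 ✓; rule 2 ✓; rule 3 ✓; rule 4 ✓; rule 5 ✓.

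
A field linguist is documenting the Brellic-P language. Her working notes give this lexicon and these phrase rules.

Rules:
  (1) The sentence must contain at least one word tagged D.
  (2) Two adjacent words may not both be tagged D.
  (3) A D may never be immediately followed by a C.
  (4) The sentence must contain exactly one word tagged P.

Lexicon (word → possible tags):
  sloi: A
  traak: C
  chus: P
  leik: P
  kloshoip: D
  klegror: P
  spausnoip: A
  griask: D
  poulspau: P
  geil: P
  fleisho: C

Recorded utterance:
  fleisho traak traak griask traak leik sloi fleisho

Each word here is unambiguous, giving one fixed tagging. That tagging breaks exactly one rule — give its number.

3

Fixed tagging: C C C D C P A C.
Applying the rules: R1 ✓, R2 ✓, R3 ✗, R4 ✓.
Only rule 3 fails.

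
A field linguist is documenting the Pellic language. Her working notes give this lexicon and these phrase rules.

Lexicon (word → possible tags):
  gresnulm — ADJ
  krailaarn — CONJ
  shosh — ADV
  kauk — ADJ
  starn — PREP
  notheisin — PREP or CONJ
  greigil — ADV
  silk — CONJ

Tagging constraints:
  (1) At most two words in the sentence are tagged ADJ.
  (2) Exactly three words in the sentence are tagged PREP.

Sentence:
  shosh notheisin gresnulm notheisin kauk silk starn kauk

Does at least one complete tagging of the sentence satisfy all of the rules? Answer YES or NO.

NO

Candidates per position — 1:shosh {ADV}; 2:notheisin {PREP,CONJ}; 3:gresnulm {ADJ}; 4:notheisin {PREP,CONJ}; 5:kauk {ADJ}; 6:silk {CONJ}; 7:starn {PREP}; 8:kauk {ADJ}.
Rule 1 cannot be satisfied by any choice of tags from the lexicon.
So there is no consistent tagging.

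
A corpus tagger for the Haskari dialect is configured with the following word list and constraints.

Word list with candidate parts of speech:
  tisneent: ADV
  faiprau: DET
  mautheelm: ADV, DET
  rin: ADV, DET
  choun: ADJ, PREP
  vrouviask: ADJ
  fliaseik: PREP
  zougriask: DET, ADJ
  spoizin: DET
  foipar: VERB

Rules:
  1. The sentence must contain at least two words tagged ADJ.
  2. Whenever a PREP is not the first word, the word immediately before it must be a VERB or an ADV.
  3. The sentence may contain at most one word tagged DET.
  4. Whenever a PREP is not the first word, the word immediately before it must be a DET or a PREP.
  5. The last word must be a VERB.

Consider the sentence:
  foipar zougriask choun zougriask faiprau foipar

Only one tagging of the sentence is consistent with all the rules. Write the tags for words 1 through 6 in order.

VERB ADJ ADJ ADJ DET VERB

Candidates per position — 1:foipar {VERB}; 2:zougriask {DET,ADJ}; 3:choun {ADJ,PREP}; 4:zougriask {DET,ADJ}; 5:faiprau {DET}; 6:foipar {VERB}.
Position 2: DET is ruled out by rule 3; that leaves ADJ.
Position 3: PREP is ruled out by rule 2; that leaves ADJ.
Position 4: DET is ruled out by rule 3; that leaves ADJ.
That leaves exactly one tagging: VERB ADJ ADJ ADJ DET VERB.
Verifying each rule — rule 1 satisfied; rule 2 satisfied; rule 3 satisfied; rule 4 satisfied; rule 5 satisfied.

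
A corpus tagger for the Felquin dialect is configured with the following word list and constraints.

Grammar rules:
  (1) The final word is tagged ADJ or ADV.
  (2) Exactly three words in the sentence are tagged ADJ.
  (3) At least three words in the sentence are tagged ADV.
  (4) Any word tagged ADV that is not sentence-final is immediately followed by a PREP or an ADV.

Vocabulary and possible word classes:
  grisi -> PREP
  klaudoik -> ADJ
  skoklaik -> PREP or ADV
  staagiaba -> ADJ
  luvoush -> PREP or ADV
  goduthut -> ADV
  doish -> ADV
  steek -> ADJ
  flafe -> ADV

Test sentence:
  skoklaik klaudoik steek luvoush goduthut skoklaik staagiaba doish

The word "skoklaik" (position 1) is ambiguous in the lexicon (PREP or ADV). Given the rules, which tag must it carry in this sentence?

Candidates per position — 1:skoklaik {PREP,ADV}; 2:klaudoik {ADJ}; 3:steek {ADJ}; 4:luvoush {PREP,ADV}; 5:goduthut {ADV}; 6:skoklaik {PREP,ADV}; 7:staagiaba {ADJ}; 8:doish {ADV}.
At position 1, choosing ADV makes rule 4 impossible to satisfy; hence PREP.
At position 6, choosing ADV makes rule 4 impossible to satisfy; hence PREP.
At position 4, choosing PREP makes rule 3 impossible to satisfy; hence ADV.
The only consistent sequence is: PREP ADJ ADJ ADV ADV PREP ADJ ADV.
Check: rule 1 holds; rule 2 holds; rule 3 holds; rule 4 holds.

PREP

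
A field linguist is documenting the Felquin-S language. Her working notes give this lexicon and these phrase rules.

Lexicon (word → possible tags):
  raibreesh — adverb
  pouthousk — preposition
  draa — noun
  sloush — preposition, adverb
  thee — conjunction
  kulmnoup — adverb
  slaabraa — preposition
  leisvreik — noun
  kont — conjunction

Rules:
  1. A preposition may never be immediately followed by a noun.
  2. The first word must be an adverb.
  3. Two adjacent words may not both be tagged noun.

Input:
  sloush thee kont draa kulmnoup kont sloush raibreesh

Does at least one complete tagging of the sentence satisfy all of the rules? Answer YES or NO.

YES

Candidates per position — 1:sloush {preposition,adverb}; 2:thee {conjunction}; 3:kont {conjunction}; 4:draa {noun}; 5:kulmnoup {adverb}; 6:kont {conjunction}; 7:sloush {preposition,adverb}; 8:raibreesh {adverb}.
One satisfying assignment: adverb conjunction conjunction noun adverb conjunction adverb adverb.
Rule-by-rule: rule 1 satisfied; rule 2 satisfied; rule 3 satisfied.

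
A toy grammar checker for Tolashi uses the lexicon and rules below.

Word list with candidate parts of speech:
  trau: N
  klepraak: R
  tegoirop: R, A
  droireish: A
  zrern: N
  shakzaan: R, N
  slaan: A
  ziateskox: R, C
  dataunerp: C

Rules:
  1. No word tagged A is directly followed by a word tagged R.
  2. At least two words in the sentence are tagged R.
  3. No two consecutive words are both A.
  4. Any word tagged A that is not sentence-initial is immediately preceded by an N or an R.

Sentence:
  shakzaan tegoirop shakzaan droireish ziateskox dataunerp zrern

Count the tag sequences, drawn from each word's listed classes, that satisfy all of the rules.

Candidates per position — 1:shakzaan {R,N}; 2:tegoirop {R,A}; 3:shakzaan {R,N}; 4:droireish {A}; 5:ziateskox {R,C}; 6:dataunerp {C}; 7:zrern {N}.
There are 16 candidate sequences in total.
The sequences that satisfy every rule: R R R A C C N; R R N A C C N; N R R A C C N.
Count = 3.

3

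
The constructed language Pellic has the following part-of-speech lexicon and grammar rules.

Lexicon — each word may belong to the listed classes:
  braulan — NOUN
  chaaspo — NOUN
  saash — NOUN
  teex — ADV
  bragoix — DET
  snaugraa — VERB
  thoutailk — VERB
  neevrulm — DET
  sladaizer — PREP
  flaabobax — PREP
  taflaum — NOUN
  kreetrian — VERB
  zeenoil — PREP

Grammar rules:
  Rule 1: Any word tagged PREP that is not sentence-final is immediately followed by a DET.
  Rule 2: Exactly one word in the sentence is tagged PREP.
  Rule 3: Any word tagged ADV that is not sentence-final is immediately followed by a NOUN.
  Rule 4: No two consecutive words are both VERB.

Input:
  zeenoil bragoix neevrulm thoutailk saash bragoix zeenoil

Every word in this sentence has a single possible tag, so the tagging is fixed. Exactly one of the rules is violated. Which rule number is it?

Fixed tagging: PREP DET DET VERB NOUN DET PREP.
Checking each rule: R1 ok, R2 fails, R3 ok, R4 ok.
Only rule 2 fails.

2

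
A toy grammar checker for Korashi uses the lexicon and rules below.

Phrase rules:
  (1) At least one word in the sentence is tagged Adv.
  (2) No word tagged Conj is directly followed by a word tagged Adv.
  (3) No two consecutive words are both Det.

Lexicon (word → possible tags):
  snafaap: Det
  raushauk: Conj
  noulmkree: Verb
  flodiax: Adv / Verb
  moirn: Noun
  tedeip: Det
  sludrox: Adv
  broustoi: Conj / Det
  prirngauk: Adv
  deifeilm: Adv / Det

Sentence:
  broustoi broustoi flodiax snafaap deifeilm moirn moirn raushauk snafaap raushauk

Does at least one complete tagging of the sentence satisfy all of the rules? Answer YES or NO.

Candidates per position — 1:broustoi {Conj,Det}; 2:broustoi {Conj,Det}; 3:flodiax {Adv,Verb}; 4:snafaap {Det}; 5:deifeilm {Adv,Det}; 6:moirn {Noun}; 7:moirn {Noun}; 8:raushauk {Conj}; 9:snafaap {Det}; 10:raushauk {Conj}.
One satisfying assignment: Conj Conj Verb Det Adv Noun Noun Conj Det Conj.
Check: rule 1 holds; rule 2 holds; rule 3 holds.

YES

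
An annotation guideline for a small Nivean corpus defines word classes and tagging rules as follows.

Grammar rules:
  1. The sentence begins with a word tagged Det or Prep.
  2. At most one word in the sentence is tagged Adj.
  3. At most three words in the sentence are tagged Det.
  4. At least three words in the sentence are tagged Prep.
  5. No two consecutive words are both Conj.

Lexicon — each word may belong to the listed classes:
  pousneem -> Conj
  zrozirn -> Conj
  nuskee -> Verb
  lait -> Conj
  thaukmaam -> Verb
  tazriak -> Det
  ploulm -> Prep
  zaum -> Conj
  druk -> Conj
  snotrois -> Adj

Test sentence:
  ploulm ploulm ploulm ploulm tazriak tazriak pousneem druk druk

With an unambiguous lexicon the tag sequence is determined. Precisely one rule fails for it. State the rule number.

5

Fixed tagging: Prep Prep Prep Prep Det Det Conj Conj Conj.
Rule check: R1 holds, R2 holds, R3 holds, R4 holds, R5 violated.
Only rule 5 fails.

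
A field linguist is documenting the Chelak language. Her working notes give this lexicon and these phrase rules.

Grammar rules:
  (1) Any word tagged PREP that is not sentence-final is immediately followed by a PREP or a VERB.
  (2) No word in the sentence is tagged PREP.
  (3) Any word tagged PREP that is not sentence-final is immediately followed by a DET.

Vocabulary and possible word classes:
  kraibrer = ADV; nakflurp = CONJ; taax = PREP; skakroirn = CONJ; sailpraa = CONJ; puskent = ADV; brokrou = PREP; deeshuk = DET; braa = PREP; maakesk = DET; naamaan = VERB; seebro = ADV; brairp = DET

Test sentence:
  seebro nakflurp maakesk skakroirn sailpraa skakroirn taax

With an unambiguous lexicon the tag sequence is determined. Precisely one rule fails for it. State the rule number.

Fixed tagging: ADV CONJ DET CONJ CONJ CONJ PREP.
Applying the rules: R1 ok, R2 fails, R3 ok.
Only rule 2 fails.

2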